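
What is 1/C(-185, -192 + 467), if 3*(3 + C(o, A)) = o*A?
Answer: -3/50884 ≈ -5.8958e-5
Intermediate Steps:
C(o, A) = -3 + A*o/3 (C(o, A) = -3 + (o*A)/3 = -3 + (A*o)/3 = -3 + A*o/3)
1/C(-185, -192 + 467) = 1/(-3 + (⅓)*(-192 + 467)*(-185)) = 1/(-3 + (⅓)*275*(-185)) = 1/(-3 - 50875/3) = 1/(-50884/3) = -3/50884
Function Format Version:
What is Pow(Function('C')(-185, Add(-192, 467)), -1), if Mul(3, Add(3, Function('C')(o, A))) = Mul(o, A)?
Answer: Rational(-3, 50884) ≈ -5.8958e-5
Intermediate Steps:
Function('C')(o, A) = Add(-3, Mul(Rational(1, 3), A, o)) (Function('C')(o, A) = Add(-3, Mul(Rational(1, 3), Mul(o, A))) = Add(-3, Mul(Rational(1, 3), Mul(A, o))) = Add(-3, Mul(Rational(1, 3), A, o)))
Pow(Function('C')(-185, Add(-192, 467)), -1) = Pow(Add(-3, Mul(Rational(1, 3), Add(-192, 467), -185)), -1) = Pow(Add(-3, Mul(Rational(1, 3), 275, -185)), -1) = Pow(Add(-3, Rational(-50875, 3)), -1) = Pow(Rational(-50884, 3), -1) = Rational(-3, 50884)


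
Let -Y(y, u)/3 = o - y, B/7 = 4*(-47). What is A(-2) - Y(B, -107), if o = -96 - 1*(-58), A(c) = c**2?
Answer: 3838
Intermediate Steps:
B = -1316 (B = 7*(4*(-47)) = 7*(-188) = -1316)
o = -38 (o = -96 + 58 = -38)
Y(y, u) = 114 + 3*y (Y(y, u) = -3*(-38 - y) = 114 + 3*y)
A(-2) - Y(B, -107) = (-2)**2 - (114 + 3*(-1316)) = 4 - (114 - 3948) = 4 - 1*(-3834) = 4 + 3834 = 3838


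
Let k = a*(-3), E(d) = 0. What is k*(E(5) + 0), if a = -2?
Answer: 0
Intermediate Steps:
k = 6 (k = -2*(-3) = 6)
k*(E(5) + 0) = 6*(0 + 0) = 6*0 = 0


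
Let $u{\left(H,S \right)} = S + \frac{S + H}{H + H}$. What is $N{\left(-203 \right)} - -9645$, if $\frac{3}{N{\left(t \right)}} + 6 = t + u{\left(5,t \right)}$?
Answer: $\frac{20823540}{2159} \approx 9645.0$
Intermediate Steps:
$u{\left(H,S \right)} = S + \frac{H + S}{2 H}$
$N{\left(t \right)} = \frac{3}{- \frac{11}{2} + \frac{21 t}{10}}$ ($N{\left(t \right)} = \frac{3}{-6 + \left(t + \left(\frac{1}{2} + t + \frac{t}{2 \cdot 5}\right)\right)} = \frac{3}{-6 + \left(t + \left(\frac{1}{2} + t + \frac{1}{2} t \frac{1}{5}\right)\right)} = \frac{3}{-6 + \left(t + \left(\frac{1}{2} + t + \frac{t}{10}\right)\right)} = \frac{3}{-6 + \left(t + \left(\frac{1}{2} + \frac{11 t}{10}\right)\right)} = \frac{3}{-6 + \left(\frac{1}{2} + \frac{21 t}{10}\right)} = \frac{3}{- \frac{11}{2} + \frac{21 t}{10}}$)
$N{\left(-203 \right)} - -9645 = \frac{30}{-55 + 21 \left(-203\right)} - -9645 = \frac{30}{-55 - 4263} + 9645 = \frac{30}{-4318} + 9645 = 30 \left(- \frac{1}{4318}\right) + 9645 = - \frac{15}{2159} + 9645 = \frac{20823540}{2159}$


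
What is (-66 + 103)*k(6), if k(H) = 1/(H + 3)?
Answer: 37/9 ≈ 4.1111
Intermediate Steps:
k(H) = 1/(3 + H)
(-66 + 103)*k(6) = (-66 + 103)/(3 + 6) = 37/9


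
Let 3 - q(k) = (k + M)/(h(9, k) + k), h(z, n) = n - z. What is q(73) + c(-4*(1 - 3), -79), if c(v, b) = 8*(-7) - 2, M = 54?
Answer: -7662/137 ≈ -55.927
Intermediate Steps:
q(k) = 3 - (54 + k)/(-9 + 2*k) (q(k) = 3 - (k + 54)/((k - 1*9) + k) = 3 - (54 + k)/((k - 9) + k) = 3 - (54 + k)/((-9 + k) + k) = 3 - (54 + k)/(-9 + 2*k))
c(v, b) = -58 (c(v, b) = -56 - 2 = -58)
q(73) + c(-4*(1 - 3), -79) = (-81 + 5*73)/(-9 + 2*73) - 58 = (-81 + 365)/(-9 + 146) - 58 = 284/137 - 58 = -7662/137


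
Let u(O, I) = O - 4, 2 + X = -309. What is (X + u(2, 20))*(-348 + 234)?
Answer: 35682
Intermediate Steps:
X = -311 (X = -2 - 309 = -311)
u(O, I) = -4 + O
(X + u(2, 20))*(-348 + 234) = (-311 + (-4 + 2))*(-348 + 234) = (-311 - 2)*(-114) = -313*(-114) = 35682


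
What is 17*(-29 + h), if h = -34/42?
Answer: -10642/21 ≈ -506.76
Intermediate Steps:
h = -17/21 (h = -34*1/42 = -17/21 ≈ -0.80952)
17*(-29 + h) = 17*(-29 - 17/21) = 17*(-626/21) = -10642/21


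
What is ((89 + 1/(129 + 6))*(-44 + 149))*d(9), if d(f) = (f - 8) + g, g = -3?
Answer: -168224/9 ≈ -18692.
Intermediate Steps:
d(f) = -11 + f (d(f) = (f - 8) - 3 = (-8 + f) - 3 = -11 + f)
((89 + 1/(129 + 6))*(-44 + 149))*d(9) = ((89 + 1/(129 + 6))*(-44 + 149))*(-11 + 9) = ((89 + 1/135)*105)*(-2) = ((12016/135)*105)*(-2) = (84112/9)*(-2) = -168224/9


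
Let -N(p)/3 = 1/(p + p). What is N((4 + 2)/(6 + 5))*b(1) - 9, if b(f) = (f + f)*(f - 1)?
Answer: -9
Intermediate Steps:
b(f) = 2*f*(-1 + f) (b(f) = (2*f)*(-1 + f) = 2*f*(-1 + f))
N(p) = -3/(2*p) (N(p) = -3/(p + p) = -3*1/(2*p) = -3/(2*p))
N((4 + 2)/(6 + 5))*b(1) - 9 = (-3*(6 + 5)/(4 + 2)/2)*(2*1*(-1 + 1)) - 9 = (-3/(2*(6/11)))*(2*1*0) - 9 = -3/(2*(6*(1/11)))*0 - 9 = -3/(2*6/11)*0 - 9 = -3/2*11/6*0 - 9 = -11/4*0 - 9 = 0 - 9 = -9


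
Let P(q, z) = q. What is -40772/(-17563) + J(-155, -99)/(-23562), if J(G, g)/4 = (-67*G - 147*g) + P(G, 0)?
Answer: -1689146/895713 ≈ -1.8858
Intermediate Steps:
J(G, g) = -588*g - 264*G (J(G, g) = 4*((-67*G - 147*g) + G) = 4*((-147*g - 67*G) + G) = 4*(-147*g - 66*G) = -588*g - 264*G)
-40772/(-17563) + J(-155, -99)/(-23562) = -40772/(-17563) + (-588*(-99) - 264*(-155))/(-23562) = -40772*(-1/17563) + (58212 + 40920)*(-1/23562) = 40772/17563 + 99132*(-1/23562) = 40772/17563 - 1502/357 = -1689146/895713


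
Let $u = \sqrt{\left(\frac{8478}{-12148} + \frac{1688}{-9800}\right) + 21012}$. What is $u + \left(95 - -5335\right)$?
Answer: $5430 + \frac{\sqrt{949587678758414}}{212590} \approx 5575.0$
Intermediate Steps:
$u = \frac{\sqrt{949587678758414}}{212590}$ ($u = \sqrt{\left(8478 \left(- \frac{1}{12148}\right) + 1688 \left(- \frac{1}{9800}\right)\right) + 21012} = \sqrt{\left(- \frac{4239}{6074} - \frac{211}{1225}\right) + 21012} = \sqrt{- \frac{6474389}{7440650} + 21012} = \sqrt{\frac{156336463411}{7440650}} = \frac{\sqrt{949587678758414}}{212590} \approx 144.95$)
$u + \left(95 - -5335\right) = \frac{\sqrt{949587678758414}}{212590} + \left(95 - -5335\right) = \frac{\sqrt{949587678758414}}{212590} + \left(95 + 5335\right) = \frac{\sqrt{949587678758414}}{212590} + 5430 = 5430 + \frac{\sqrt{949587678758414}}{212590}$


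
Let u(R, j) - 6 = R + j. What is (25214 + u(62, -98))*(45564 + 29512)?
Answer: 1890713984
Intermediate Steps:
u(R, j) = 6 + R + j (u(R, j) = 6 + (R + j) = 6 + R + j)
(25214 + u(62, -98))*(45564 + 29512) = (25214 + (6 + 62 - 98))*(45564 + 29512) = (25214 - 30)*75076 = 25184*75076 = 1890713984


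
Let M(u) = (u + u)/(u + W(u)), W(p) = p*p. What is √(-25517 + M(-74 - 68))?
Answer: I*√507303759/141 ≈ 159.74*I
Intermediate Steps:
W(p) = p²
M(u) = 2*u/(u + u²) (M(u) = (u + u)/(u + u²) = (2*u)/(u + u²) = 2*u/(u + u²))
√(-25517 + M(-74 - 68)) = √(-25517 + 2/(1 + (-74 - 68))) = √(-25517 + 2/(1 - 142)) = √(-25517 + 2/(-141)) = √(-25517 + 2*(-1/141)) = √(-25517 - 2/141) = √(-3597899/141) = I*√507303759/141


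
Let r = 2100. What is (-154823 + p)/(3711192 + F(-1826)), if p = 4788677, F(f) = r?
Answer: 772309/618882 ≈ 1.2479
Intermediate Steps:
F(f) = 2100
(-154823 + p)/(3711192 + F(-1826)) = (-154823 + 4788677)/(3711192 + 2100) = 4633854/3713292 = 4633854*(1/3713292) = 772309/618882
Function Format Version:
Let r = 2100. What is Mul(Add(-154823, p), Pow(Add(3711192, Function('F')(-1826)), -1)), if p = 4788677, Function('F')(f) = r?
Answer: Rational(772309, 618882) ≈ 1.2479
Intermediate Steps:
Function('F')(f) = 2100
Mul(Add(-154823, p), Pow(Add(3711192, Function('F')(-1826)), -1)) = Mul(Add(-154823, 4788677), Pow(Add(3711192, 2100), -1)) = Mul(4633854, Pow(3713292, -1)) = Mul(4633854, Rational(1, 3713292)) = Rational(772309, 618882)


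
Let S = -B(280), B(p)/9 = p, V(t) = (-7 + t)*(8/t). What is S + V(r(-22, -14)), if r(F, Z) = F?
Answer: -27604/11 ≈ -2509.5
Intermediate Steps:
V(t) = 8*(-7 + t)/t
B(p) = 9*p
S = -2520 (S = -9*280 = -1*2520 = -2520)
S + V(r(-22, -14)) = -2520 + (8 - 56/(-22)) = -2520 + (8 - 56*(-1/22)) = -2520 + (8 + 28/11) = -2520 + 116/11 = -27604/11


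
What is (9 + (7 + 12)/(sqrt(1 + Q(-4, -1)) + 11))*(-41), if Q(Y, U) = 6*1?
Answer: -2665/6 + 41*sqrt(7)/6 ≈ -426.09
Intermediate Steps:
Q(Y, U) = 6
(9 + (7 + 12)/(sqrt(1 + Q(-4, -1)) + 11))*(-41) = (9 + (7 + 12)/(sqrt(1 + 6) + 11))*(-41) = (9 + 19/(sqrt(7) + 11))*(-41) = (9 + 19/(11 + sqrt(7)))*(-41) = -369 - 779/(11 + sqrt(7))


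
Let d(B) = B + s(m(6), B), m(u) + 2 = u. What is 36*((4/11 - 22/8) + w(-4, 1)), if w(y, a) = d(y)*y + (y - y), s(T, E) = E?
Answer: 11727/11 ≈ 1066.1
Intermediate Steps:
m(u) = -2 + u
d(B) = 2*B (d(B) = B + B = 2*B)
w(y, a) = 2*y² (w(y, a) = (2*y)*y + (y - y) = 2*y² + 0 = 2*y²)
36*((4/11 - 22/8) + w(-4, 1)) = 36*((4/11 - 22/8) + 2*(-4)²) = 36*((4*(1/11) - 22*⅛) + 2*16) = 36*((4/11 - 11/4) + 32) = 36*(-105/44 + 32) = 36*(1303/44) = 11727/11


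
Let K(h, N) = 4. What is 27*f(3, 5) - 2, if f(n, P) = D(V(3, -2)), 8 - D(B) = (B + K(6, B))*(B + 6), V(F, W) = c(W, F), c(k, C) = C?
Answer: -1487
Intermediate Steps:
V(F, W) = F
D(B) = 8 - (4 + B)*(6 + B) (D(B) = 8 - (B + 4)*(B + 6) = 8 - (4 + B)*(6 + B))
f(n, P) = -55 (f(n, P) = -16 - 1*3**2 - 10*3 = -16 - 1*9 - 30 = -16 - 9 - 30 = -55)
27*f(3, 5) - 2 = 27*(-55) - 2 = -1485 - 2 = -1487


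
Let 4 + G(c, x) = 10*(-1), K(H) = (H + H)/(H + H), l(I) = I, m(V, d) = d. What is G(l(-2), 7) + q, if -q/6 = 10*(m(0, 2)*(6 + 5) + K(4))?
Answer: -1394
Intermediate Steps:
K(H) = 1 (K(H) = (2*H)/((2*H)) = (2*H)*(1/(2*H)) = 1)
G(c, x) = -14 (G(c, x) = -4 + 10*(-1) = -4 - 10 = -14)
q = -1380 (q = -60*(2*(6 + 5) + 1) = -60*(2*11 + 1) = -60*(22 + 1) = -60*23 = -6*230 = -1380)
G(l(-2), 7) + q = -14 - 1380 = -1394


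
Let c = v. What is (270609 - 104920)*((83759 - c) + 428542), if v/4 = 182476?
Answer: -36054423467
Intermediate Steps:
v = 729904 (v = 4*182476 = 729904)
c = 729904
(270609 - 104920)*((83759 - c) + 428542) = (270609 - 104920)*((83759 - 1*729904) + 428542) = 165689*((83759 - 729904) + 428542) = 165689*(-646145 + 428542) = 165689*(-217603) = -36054423467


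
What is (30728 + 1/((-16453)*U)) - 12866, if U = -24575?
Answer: 7222186668451/404332475 ≈ 17862.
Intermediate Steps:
(30728 + 1/((-16453)*U)) - 12866 = (30728 + 1/(-16453*(-24575))) - 12866 = (30728 - 1/16453*(-1/24575)) - 12866 = (30728 + 1/404332475) - 12866 = 12424328291801/404332475 - 12866 = 7222186668451/404332475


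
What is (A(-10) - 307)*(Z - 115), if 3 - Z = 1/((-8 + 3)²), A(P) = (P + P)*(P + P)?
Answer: -260493/25 ≈ -10420.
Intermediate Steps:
A(P) = 4*P² (A(P) = (2*P)*(2*P) = 4*P²)
Z = 74/25 (Z = 3 - 1/((-8 + 3)²) = 3 - 1/((-5)²) = 3 - 1/25 = 74/25 ≈ 2.9600)
(A(-10) - 307)*(Z - 115) = (4*(-10)² - 307)*(74/25 - 115) = (4*100 - 307)*(-2801/25) = (400 - 307)*(-2801/25) = 93*(-2801/25) = -260493/25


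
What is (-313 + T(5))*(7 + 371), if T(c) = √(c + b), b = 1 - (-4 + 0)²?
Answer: -118314 + 378*I*√10 ≈ -1.1831e+5 + 1195.3*I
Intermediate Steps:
b = -15 (b = 1 - 1*(-4)² = 1 - 1*16 = 1 - 16 = -15)
T(c) = √(-15 + c) (T(c) = √(c - 15) = √(-15 + c))
(-313 + T(5))*(7 + 371) = (-313 + √(-15 + 5))*(7 + 371) = (-313 + √(-10))*378 = (-313 + I*√10)*378 = -118314 + 378*I*√10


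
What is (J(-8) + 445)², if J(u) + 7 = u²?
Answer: 252004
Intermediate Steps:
J(u) = -7 + u²
(J(-8) + 445)² = ((-7 + (-8)²) + 445)² = ((-7 + 64) + 445)² = (57 + 445)² = 502² = 252004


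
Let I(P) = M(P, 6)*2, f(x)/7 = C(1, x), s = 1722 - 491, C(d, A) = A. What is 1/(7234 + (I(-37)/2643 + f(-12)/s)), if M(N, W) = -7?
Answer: 3253533/23535818476 ≈ 0.00013824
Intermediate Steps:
s = 1231
f(x) = 7*x
I(P) = -14 (I(P) = -7*2 = -14)
1/(7234 + (I(-37)/2643 + f(-12)/s)) = 1/(7234 + (-14/2643 + (7*(-12))/1231)) = 1/(7234 + (-14*1/2643 - 84*1/1231)) = 1/(7234 + (-14/2643 - 84/1231)) = 1/(7234 - 239246/3253533) = 1/(23535818476/3253533) = 3253533/23535818476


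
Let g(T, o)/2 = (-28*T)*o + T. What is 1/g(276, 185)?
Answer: -1/2858808 ≈ -3.4980e-7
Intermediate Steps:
g(T, o) = 2*T - 56*T*o (g(T, o) = 2*((-28*T)*o + T) = 2*(-28*T*o + T) = 2*(T - 28*T*o) = 2*T - 56*T*o)
1/g(276, 185) = 1/(2*276*(1 - 28*185)) = 1/(2*276*(1 - 5180)) = 1/(2*276*(-5179)) = 1/(-2858808) = -1/2858808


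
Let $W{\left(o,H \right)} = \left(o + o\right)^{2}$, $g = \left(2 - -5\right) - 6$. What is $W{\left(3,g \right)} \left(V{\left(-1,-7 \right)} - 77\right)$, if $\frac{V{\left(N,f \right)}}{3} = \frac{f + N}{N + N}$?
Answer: $-2340$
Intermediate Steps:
$g = 1$ ($g = \left(2 + 5\right) - 6 = 7 - 6 = 1$)
$V{\left(N,f \right)} = \frac{3 \left(N + f\right)}{2 N}$ ($V{\left(N,f \right)} = 3 \frac{f + N}{N + N} = 3 \frac{N + f}{2 N} = \frac{3 \left(N + f\right)}{2 N}$)
$W{\left(o,H \right)} = 4 o^{2}$ ($W{\left(o,H \right)} = \left(2 o\right)^{2} = 4 o^{2}$)
$W{\left(3,g \right)} \left(V{\left(-1,-7 \right)} - 77\right) = 4 \cdot 3^{2} \left(\frac{3 \left(-1 - 7\right)}{2 \left(-1\right)} - 77\right) = 4 \cdot 9 \left(\frac{3}{2} \left(-1\right) \left(-8\right) - 77\right) = 36 \left(12 - 77\right) = 36 \left(-65\right) = -2340$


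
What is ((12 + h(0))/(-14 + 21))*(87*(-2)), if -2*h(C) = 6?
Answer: -1566/7 ≈ -223.71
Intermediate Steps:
h(C) = -3 (h(C) = -½*6 = -3)
((12 + h(0))/(-14 + 21))*(87*(-2)) = ((12 - 3)/(-14 + 21))*(87*(-2)) = (9/7)*(-174) = -1566/7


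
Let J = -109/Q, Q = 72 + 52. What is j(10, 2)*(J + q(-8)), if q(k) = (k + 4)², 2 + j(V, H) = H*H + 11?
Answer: 24375/124 ≈ 196.57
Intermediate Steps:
j(V, H) = 9 + H² (j(V, H) = -2 + (H*H + 11) = -2 + (H² + 11) = -2 + (11 + H²) = 9 + H²)
Q = 124
J = -109/124 ≈ -0.87903
q(k) = (4 + k)²
j(10, 2)*(J + q(-8)) = (9 + 2²)*(-109/124 + (4 - 8)²) = (9 + 4)*(-109/124 + (-4)²) = 13*(-109/124 + 16) = 13*(1875/124) = 24375/124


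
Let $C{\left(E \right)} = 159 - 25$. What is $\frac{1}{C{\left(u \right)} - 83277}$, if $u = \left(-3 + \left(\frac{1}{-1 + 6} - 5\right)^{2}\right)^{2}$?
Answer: $- \frac{1}{83143} \approx -1.2027 \cdot 10^{-5}$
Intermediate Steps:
$u = \frac{251001}{625}$ ($u = \left(-3 + \left(\frac{1}{5} - 5\right)^{2}\right)^{2} = \left(-3 + \left(- \frac{24}{5}\right)^{2}\right)^{2} = \left(-3 + \frac{576}{25}\right)^{2} = \left(\frac{501}{25}\right)^{2} = \frac{251001}{625} \approx 401.6$)
$C{\left(E \right)} = 134$
$\frac{1}{C{\left(u \right)} - 83277} = \frac{1}{134 - 83277} = \frac{1}{-83143} = - \frac{1}{83143}$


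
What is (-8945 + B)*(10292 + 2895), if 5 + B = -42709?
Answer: -681227233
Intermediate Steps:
B = -42714 (B = -5 - 42709 = -42714)
(-8945 + B)*(10292 + 2895) = (-8945 - 42714)*(10292 + 2895) = -51659*13187 = -681227233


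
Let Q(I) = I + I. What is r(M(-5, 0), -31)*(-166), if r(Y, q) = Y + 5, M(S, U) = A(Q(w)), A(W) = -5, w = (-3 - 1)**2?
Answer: 0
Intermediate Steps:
w = 16 (w = (-4)**2 = 16)
Q(I) = 2*I
M(S, U) = -5
r(Y, q) = 5 + Y
r(M(-5, 0), -31)*(-166) = (5 - 5)*(-166) = 0*(-166) = 0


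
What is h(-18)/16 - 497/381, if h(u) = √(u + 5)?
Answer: -497/381 + I*√13/16 ≈ -1.3045 + 0.22535*I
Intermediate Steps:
h(u) = √(5 + u)
h(-18)/16 - 497/381 = √(5 - 18)/16 - 497/381 = √(-13)*(1/16) - 497*1/381 = (I*√13)*(1/16) - 497/381 = I*√13/16 - 497/381 = -497/381 + I*√13/16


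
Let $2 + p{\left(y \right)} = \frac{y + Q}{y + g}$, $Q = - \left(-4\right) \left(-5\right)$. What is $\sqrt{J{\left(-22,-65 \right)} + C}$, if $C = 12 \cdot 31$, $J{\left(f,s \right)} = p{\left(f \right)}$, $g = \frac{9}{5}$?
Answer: $\frac{2 \sqrt{948895}}{101} \approx 19.289$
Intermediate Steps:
$g = \frac{9}{5}$ ($g = 9 \cdot \frac{1}{5} = \frac{9}{5} \approx 1.8$)
$Q = -20$ ($Q = \left(-1\right) 20 = -20$)
$p{\left(y \right)} = -2 + \frac{-20 + y}{\frac{9}{5} + y}$ ($p{\left(y \right)} = -2 + \frac{y - 20}{y + \frac{9}{5}} = -2 + \frac{-20 + y}{\frac{9}{5} + y}$)
$J{\left(f,s \right)} = \frac{-118 - 5 f}{9 + 5 f}$
$C = 372$
$\sqrt{J{\left(-22,-65 \right)} + C} = \sqrt{\frac{-118 - -110}{9 + 5 \left(-22\right)} + 372} = \sqrt{\frac{-118 + 110}{9 - 110} + 372} = \sqrt{\frac{1}{-101} \left(-8\right) + 372} = \sqrt{\left(- \frac{1}{101}\right) \left(-8\right) + 372} = \sqrt{\frac{8}{101} + 372} = \sqrt{\frac{37580}{101}} = \frac{2 \sqrt{948895}}{101}$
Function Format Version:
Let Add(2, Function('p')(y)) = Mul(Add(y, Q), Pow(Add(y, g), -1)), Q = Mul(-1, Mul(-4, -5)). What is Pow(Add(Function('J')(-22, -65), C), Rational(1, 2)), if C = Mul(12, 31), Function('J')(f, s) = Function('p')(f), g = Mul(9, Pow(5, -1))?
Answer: Mul(Rational(2, 101), Pow(948895, Rational(1, 2))) ≈ 19.289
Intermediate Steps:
g = Rational(9, 5) (g = Mul(9, Rational(1, 5)) = Rational(9, 5) ≈ 1.8000)
Q = -20 (Q = Mul(-1, 20) = -20)
Function('p')(y) = Add(-2, Mul(Pow(Add(Rational(9, 5), y), -1), Add(-20, y))) (Function('p')(y) = Add(-2, Mul(Add(y, -20), Pow(Add(y, Rational(9, 5)), -1))) = Add(-2, Mul(Add(-20, y), Pow(Add(Rational(9, 5), y), -1))) = Add(-2, Mul(Pow(Add(Rational(9, 5), y), -1), Add(-20, y))))
Function('J')(f, s) = Mul(Pow(Add(9, Mul(5, f)), -1), Add(-118, Mul(-5, f)))
C = 372
Pow(Add(Function('J')(-22, -65), C), Rational(1, 2)) = Pow(Add(Mul(Pow(Add(9, Mul(5, -22)), -1), Add(-118, Mul(-5, -22))), 372), Rational(1, 2)) = Pow(Add(Mul(Pow(Add(9, -110), -1), Add(-118, 110)), 372), Rational(1, 2)) = Pow(Add(Mul(Pow(-101, -1), -8), 372), Rational(1, 2)) = Pow(Add(Mul(Rational(-1, 101), -8), 372), Rational(1, 2)) = Pow(Add(Rational(8, 101), 372), Rational(1, 2)) = Pow(Rational(37580, 101), Rational(1, 2)) = Mul(Rational(2, 101), Pow(948895, Rational(1, 2)))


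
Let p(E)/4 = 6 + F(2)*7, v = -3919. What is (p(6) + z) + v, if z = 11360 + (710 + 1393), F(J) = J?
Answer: 9624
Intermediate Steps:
p(E) = 80 (p(E) = 4*(6 + 2*7) = 4*(6 + 14) = 4*20 = 80)
z = 13463 (z = 11360 + 2103 = 13463)
(p(6) + z) + v = (80 + 13463) - 3919 = 13543 - 3919 = 9624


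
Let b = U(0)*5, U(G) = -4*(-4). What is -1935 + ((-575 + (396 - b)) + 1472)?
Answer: -722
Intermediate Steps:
U(G) = 16
b = 80 (b = 16*5 = 80)
-1935 + ((-575 + (396 - b)) + 1472) = -1935 + ((-575 + (396 - 1*80)) + 1472) = -1935 + ((-575 + (396 - 80)) + 1472) = -1935 + ((-575 + 316) + 1472) = -1935 + (-259 + 1472) = -1935 + 1213 = -722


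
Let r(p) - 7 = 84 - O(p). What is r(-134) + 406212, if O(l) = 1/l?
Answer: 54444603/134 ≈ 4.0630e+5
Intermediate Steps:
r(p) = 91 - 1/p (r(p) = 7 + (84 - 1/p) = 91 - 1/p)
r(-134) + 406212 = (91 - 1/(-134)) + 406212 = (91 - 1*(-1/134)) + 406212 = (91 + 1/134) + 406212 = 12195/134 + 406212 = 54444603/134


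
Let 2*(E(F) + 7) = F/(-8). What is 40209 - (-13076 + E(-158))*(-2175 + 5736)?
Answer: 372748857/8 ≈ 4.6594e+7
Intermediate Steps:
E(F) = -7 - F/16 (E(F) = -7 + (F/(-8))/2 = -7 + (F*(-⅛))/2 = -7 + (-F/8)/2 = -7 - F/16)
40209 - (-13076 + E(-158))*(-2175 + 5736) = 40209 - (-13076 + (-7 - 1/16*(-158)))*(-2175 + 5736) = 40209 - (-13076 + (-7 + 79/8))*3561 = 40209 - (-13076 + 23/8)*3561 = 40209 - (-104585)*3561/8 = 40209 - 1*(-372427185/8) = 40209 + 372427185/8 = 372748857/8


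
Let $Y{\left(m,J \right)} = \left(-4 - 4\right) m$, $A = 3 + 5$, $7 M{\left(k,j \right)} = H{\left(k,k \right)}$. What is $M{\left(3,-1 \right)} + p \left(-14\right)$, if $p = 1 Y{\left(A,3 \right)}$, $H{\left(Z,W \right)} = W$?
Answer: $\frac{6275}{7} \approx 896.43$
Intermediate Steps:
$M{\left(k,j \right)} = \frac{k}{7}$
$A = 8$
$Y{\left(m,J \right)} = - 8 m$
$p = -64$ ($p = 1 \left(\left(-8\right) 8\right) = 1 \left(-64\right) = -64$)
$M{\left(3,-1 \right)} + p \left(-14\right) = \frac{1}{7} \cdot 3 - -896 = \frac{3}{7} + 896 = \frac{6275}{7}$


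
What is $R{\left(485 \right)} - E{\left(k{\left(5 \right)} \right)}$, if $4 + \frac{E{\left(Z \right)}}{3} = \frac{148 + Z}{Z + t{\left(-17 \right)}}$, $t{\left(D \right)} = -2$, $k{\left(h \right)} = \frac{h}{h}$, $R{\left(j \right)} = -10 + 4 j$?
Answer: $2389$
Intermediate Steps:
$k{\left(h \right)} = 1$
$E{\left(Z \right)} = -12 + \frac{3 \left(148 + Z\right)}{-2 + Z}$ ($E{\left(Z \right)} = -12 + 3 \frac{148 + Z}{Z - 2} = -12 + 3 \frac{148 + Z}{-2 + Z} = -12 + \frac{3 \left(148 + Z\right)}{-2 + Z}$)
$R{\left(485 \right)} - E{\left(k{\left(5 \right)} \right)} = \left(-10 + 4 \cdot 485\right) - \frac{9 \left(52 - 1\right)}{-2 + 1} = \left(-10 + 1940\right) - \frac{9 \left(52 - 1\right)}{-1} = 1930 - 9 \left(-1\right) 51 = 1930 - -459 = 1930 + 459 = 2389$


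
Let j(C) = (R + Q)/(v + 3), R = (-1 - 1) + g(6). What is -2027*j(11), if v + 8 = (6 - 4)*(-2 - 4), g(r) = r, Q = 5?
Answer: 18243/17 ≈ 1073.1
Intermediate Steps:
v = -20 (v = -8 + (6 - 4)*(-2 - 4) = -8 + 2*(-6) = -8 - 12 = -20)
R = 4 (R = (-1 - 1) + 6 = -2 + 6 = 4)
j(C) = -9/17 (j(C) = (4 + 5)/(-20 + 3) = 9/(-17) = 9*(-1/17) = -9/17)
-2027*j(11) = -2027*(-9/17) = 18243/17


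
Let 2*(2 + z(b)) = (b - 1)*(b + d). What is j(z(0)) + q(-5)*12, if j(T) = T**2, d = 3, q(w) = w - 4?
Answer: -383/4 ≈ -95.750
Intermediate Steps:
q(w) = -4 + w
z(b) = -2 + (-1 + b)*(3 + b)/2 (z(b) = -2 + ((b - 1)*(b + 3))/2 = -2 + ((-1 + b)*(3 + b))/2 = -2 + (-1 + b)*(3 + b)/2)
j(z(0)) + q(-5)*12 = (-7/2 + 0 + (1/2)*0**2)**2 + (-4 - 5)*12 = (-7/2 + 0 + (1/2)*0)**2 - 9*12 = (-7/2 + 0 + 0)**2 - 108 = (-7/2)**2 - 108 = 49/4 - 108 = -383/4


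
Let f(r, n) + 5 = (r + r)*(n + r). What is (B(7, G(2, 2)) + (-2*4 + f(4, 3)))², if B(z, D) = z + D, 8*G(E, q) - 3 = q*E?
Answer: 165649/64 ≈ 2588.3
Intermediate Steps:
G(E, q) = 3/8 + E*q/8 (G(E, q) = 3/8 + (q*E)/8 = 3/8 + (E*q)/8 = 3/8 + E*q/8)
f(r, n) = -5 + 2*r*(n + r) (f(r, n) = -5 + (r + r)*(n + r) = -5 + (2*r)*(n + r) = -5 + 2*r*(n + r))
B(z, D) = D + z
(B(7, G(2, 2)) + (-2*4 + f(4, 3)))² = (((3/8 + (⅛)*2*2) + 7) + (-2*4 + (-5 + 2*4² + 2*3*4)))² = (((3/8 + ½) + 7) + (-8 + (-5 + 2*16 + 24)))² = ((7/8 + 7) + (-8 + (-5 + 32 + 24)))² = (63/8 + (-8 + 51))² = (63/8 + 43)² = (407/8)² = 165649/64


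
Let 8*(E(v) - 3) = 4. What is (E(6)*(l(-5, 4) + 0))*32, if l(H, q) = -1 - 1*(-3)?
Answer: 224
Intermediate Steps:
E(v) = 7/2 (E(v) = 3 + (1/8)*4 = 3 + 1/2 = 7/2)
l(H, q) = 2 (l(H, q) = -1 + 3 = 2)
(E(6)*(l(-5, 4) + 0))*32 = (7*(2 + 0)/2)*32 = ((7/2)*2)*32 = 7*32 = 224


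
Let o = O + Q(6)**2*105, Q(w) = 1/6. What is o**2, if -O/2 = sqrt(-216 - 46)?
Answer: (35 - 24*I*sqrt(262))**2/144 ≈ -1039.5 - 188.84*I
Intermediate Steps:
Q(w) = 1/6
O = -2*I*sqrt(262) (O = -2*sqrt(-216 - 46) = -2*I*sqrt(262) ≈ -32.373*I)
o = 35/12 - 2*I*sqrt(262) (o = -2*I*sqrt(262) + (1/6)**2*105 = -2*I*sqrt(262) + (1/36)*105 = -2*I*sqrt(262) + 35/12 = 35/12 - 2*I*sqrt(262) ≈ 2.9167 - 32.373*I)
o**2 = (35/12 - 2*I*sqrt(262))**2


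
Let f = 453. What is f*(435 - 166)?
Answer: 121857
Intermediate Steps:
f*(435 - 166) = 453*(435 - 166) = 453*269 = 121857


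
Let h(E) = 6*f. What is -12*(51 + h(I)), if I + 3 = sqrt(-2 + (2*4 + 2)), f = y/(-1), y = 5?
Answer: -252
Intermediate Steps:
f = -5 (f = 5/(-1) = 5*(-1) = -5)
I = -3 + 2*sqrt(2) (I = -3 + sqrt(-2 + (2*4 + 2)) = -3 + sqrt(-2 + (8 + 2)) = -3 + sqrt(-2 + 10) = -3 + sqrt(8) = -3 + 2*sqrt(2) ≈ -0.17157)
h(E) = -30 (h(E) = 6*(-5) = -30)
-12*(51 + h(I)) = -12*(51 - 30) = -12*21 = -252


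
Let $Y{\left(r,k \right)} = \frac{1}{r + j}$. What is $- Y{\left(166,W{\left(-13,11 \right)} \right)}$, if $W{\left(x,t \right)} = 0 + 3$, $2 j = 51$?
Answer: $- \frac{2}{383} \approx -0.0052219$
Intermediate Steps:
$j = \frac{51}{2}$ ($j = \frac{1}{2} \cdot 51 = \frac{51}{2} \approx 25.5$)
$W{\left(x,t \right)} = 3$
$Y{\left(r,k \right)} = \frac{1}{\frac{51}{2} + r}$ ($Y{\left(r,k \right)} = \frac{1}{r + \frac{51}{2}} = \frac{1}{\frac{51}{2} + r}$)
$- Y{\left(166,W{\left(-13,11 \right)} \right)} = - \frac{2}{51 + 2 \cdot 166} = - \frac{2}{51 + 332} = - \frac{2}{383}$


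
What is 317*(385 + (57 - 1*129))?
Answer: 99221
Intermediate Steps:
317*(385 + (57 - 1*129)) = 317*(385 + (57 - 129)) = 317*(385 - 72) = 317*313 = 99221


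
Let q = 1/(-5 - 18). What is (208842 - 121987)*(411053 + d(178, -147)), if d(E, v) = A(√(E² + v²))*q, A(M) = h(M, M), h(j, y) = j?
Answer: 35702008315 - 86855*√53293/23 ≈ 3.5701e+10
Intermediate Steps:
A(M) = M
q = -1/23 (q = 1/(-23) = -1/23 ≈ -0.043478)
d(E, v) = -√(E² + v²)/23 (d(E, v) = √(E² + v²)*(-1/23) = -√(E² + v²)/23)
(208842 - 121987)*(411053 + d(178, -147)) = (208842 - 121987)*(411053 - √(178² + (-147)²)/23) = 86855*(411053 - √(31684 + 21609)/23) = 86855*(411053 - √53293/23) = 35702008315 - 86855*√53293/23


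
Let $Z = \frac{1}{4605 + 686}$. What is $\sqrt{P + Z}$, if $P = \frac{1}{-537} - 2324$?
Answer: $\frac{i \sqrt{18761196443514954}}{2841267} \approx 48.208 i$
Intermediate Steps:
$P = - \frac{1247989}{537}$ ($P = - \frac{1}{537} - 2324 = - \frac{1247989}{537} \approx -2324.0$)
$Z = \frac{1}{5291} \approx 0.000189$
$\sqrt{P + Z} = \sqrt{- \frac{1247989}{537} + \frac{1}{5291}} = \sqrt{- \frac{6603109262}{2841267}} = \frac{i \sqrt{18761196443514954}}{2841267}$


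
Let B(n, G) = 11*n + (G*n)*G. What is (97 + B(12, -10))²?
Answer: 2042041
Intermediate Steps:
B(n, G) = 11*n + n*G²
(97 + B(12, -10))² = (97 + 12*(11 + (-10)²))² = (97 + 12*(11 + 100))² = (97 + 12*111)² = (97 + 1332)² = 1429² = 2042041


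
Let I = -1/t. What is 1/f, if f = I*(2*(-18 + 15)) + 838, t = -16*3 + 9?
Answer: 13/10892 ≈ 0.0011935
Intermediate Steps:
t = -39 (t = -48 + 9 = -39)
I = 1/39 (I = -1/(-39) = -1*(-1/39) = 1/39 ≈ 0.025641)
f = 10892/13 (f = (2*(-18 + 15))/39 + 838 = (2*(-3))/39 + 838 = (1/39)*(-6) + 838 = -2/13 + 838 = 10892/13 ≈ 837.85)
1/f = 1/(10892/13) = 13/10892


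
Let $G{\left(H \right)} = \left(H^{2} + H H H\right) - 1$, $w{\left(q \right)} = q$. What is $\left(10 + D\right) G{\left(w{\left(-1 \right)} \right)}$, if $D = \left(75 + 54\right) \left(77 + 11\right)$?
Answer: $-11362$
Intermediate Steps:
$G{\left(H \right)} = -1 + H^{2} + H^{3}$ ($G{\left(H \right)} = \left(H^{2} + H^{2} H\right) - 1 = \left(H^{2} + H^{3}\right) - 1 = -1 + H^{2} + H^{3}$)
$D = 11352$ ($D = 129 \cdot 88 = 11352$)
$\left(10 + D\right) G{\left(w{\left(-1 \right)} \right)} = \left(10 + 11352\right) \left(-1 + \left(-1\right)^{2} + \left(-1\right)^{3}\right) = 11362 \left(-1 + 1 - 1\right) = 11362 \left(-1\right) = -11362$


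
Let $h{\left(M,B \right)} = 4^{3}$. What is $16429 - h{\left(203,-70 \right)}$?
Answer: $16365$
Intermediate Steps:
$h{\left(M,B \right)} = 64$
$16429 - h{\left(203,-70 \right)} = 16429 - 64 = 16365$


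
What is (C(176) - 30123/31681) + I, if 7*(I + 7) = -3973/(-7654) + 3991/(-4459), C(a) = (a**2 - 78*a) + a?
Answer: 10139762959070357/582209783974 ≈ 17416.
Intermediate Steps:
C(a) = a**2 - 77*a
I = -129627817/18377254 (I = -7 + (-3973/(-7654) + 3991/(-4459))/7 = -7 + (-3973*(-1/7654) + 3991*(-1/4459))/7 = -7 + (3973/7654 - 307/343)/7 = -7 + (1/7)*(-987039/2625322) = -7 - 987039/18377254 = -129627817/18377254 ≈ -7.0537)
(C(176) - 30123/31681) + I = (176*(-77 + 176) - 30123/31681) - 129627817/18377254 = (176*99 - 30123*1/31681) - 129627817/18377254 = (17424 - 30123/31681) - 129627817/18377254 = 551979621/31681 - 129627817/18377254 = 10139762959070357/582209783974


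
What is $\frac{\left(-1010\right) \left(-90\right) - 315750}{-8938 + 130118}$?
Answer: $- \frac{22485}{12118} \approx -1.8555$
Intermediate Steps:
$\frac{\left(-1010\right) \left(-90\right) - 315750}{-8938 + 130118} = \frac{90900 - 315750}{121180} = \left(-224850\right) \frac{1}{121180} = - \frac{22485}{12118}$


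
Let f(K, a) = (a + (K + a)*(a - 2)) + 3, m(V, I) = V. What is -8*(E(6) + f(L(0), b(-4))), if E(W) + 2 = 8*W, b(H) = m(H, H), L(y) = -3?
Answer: -696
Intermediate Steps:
b(H) = H
E(W) = -2 + 8*W
f(K, a) = 3 + a + (-2 + a)*(K + a) (f(K, a) = (a + (K + a)*(-2 + a)) + 3 = (a + (-2 + a)*(K + a)) + 3 = 3 + a + (-2 + a)*(K + a))
-8*(E(6) + f(L(0), b(-4))) = -8*((-2 + 8*6) + (3 + (-4)**2 - 1*(-4) - 2*(-3) - 3*(-4))) = -8*((-2 + 48) + (3 + 16 + 4 + 6 + 12)) = -8*(46 + 41) = -8*87 = -696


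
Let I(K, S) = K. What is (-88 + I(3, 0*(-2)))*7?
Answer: -595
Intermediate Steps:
(-88 + I(3, 0*(-2)))*7 = (-88 + 3)*7 = -85*7 = -595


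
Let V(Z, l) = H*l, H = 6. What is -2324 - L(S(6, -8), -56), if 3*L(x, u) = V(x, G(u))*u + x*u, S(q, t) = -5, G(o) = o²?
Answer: 1046444/3 ≈ 3.4881e+5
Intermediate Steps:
V(Z, l) = 6*l
L(x, u) = 2*u³ + u*x/3 (L(x, u) = ((6*u²)*u + x*u)/3 = (6*u³ + u*x)/3 = 2*u³ + u*x/3)
-2324 - L(S(6, -8), -56) = -2324 - (-56)*(-5 + 6*(-56)²)/3 = -2324 - (-56)*(-5 + 6*3136)/3 = -2324 - (-56)*(-5 + 18816)/3 = -2324 - (-56)*18811/3 = -2324 - 1*(-1053416/3) = -2324 + 1053416/3 = 1046444/3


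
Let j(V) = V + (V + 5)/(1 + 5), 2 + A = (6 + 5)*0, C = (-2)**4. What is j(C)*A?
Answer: -39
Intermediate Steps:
C = 16
A = -2 (A = -2 + (6 + 5)*0 = -2 + 11*0 = -2 + 0 = -2)
j(V) = 5/6 + 7*V/6 (j(V) = V + (5 + V)/6 = V + (5 + V)*(1/6) = V + (5/6 + V/6) = 5/6 + 7*V/6)
j(C)*A = (5/6 + (7/6)*16)*(-2) = (5/6 + 56/3)*(-2) = (39/2)*(-2) = -39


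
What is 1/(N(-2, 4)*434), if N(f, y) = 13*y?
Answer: 1/22568 ≈ 4.4311e-5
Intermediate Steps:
1/(N(-2, 4)*434) = 1/((13*4)*434) = 1/(52*434) = 1/22568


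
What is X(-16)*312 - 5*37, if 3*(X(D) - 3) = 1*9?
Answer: 1687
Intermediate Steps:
X(D) = 6 (X(D) = 3 + (1*9)/3 = 3 + (⅓)*9 = 3 + 3 = 6)
X(-16)*312 - 5*37 = 6*312 - 5*37 = 1872 - 185 = 1687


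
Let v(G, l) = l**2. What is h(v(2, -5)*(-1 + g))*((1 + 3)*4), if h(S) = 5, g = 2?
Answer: 80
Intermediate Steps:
h(v(2, -5)*(-1 + g))*((1 + 3)*4) = 5*((1 + 3)*4) = 5*(4*4) = 5*16 = 80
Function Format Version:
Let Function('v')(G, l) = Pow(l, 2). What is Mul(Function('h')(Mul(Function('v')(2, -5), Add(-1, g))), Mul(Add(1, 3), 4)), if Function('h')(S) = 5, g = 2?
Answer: 80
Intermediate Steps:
Mul(Function('h')(Mul(Function('v')(2, -5), Add(-1, g))), Mul(Add(1, 3), 4)) = Mul(5, Mul(Add(1, 3), 4)) = Mul(5, Mul(4, 4)) = Mul(5, 16) = 80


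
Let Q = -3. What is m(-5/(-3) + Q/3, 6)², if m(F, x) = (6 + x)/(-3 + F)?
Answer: 1296/49 ≈ 26.449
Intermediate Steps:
m(F, x) = (6 + x)/(-3 + F)
m(-5/(-3) + Q/3, 6)² = ((6 + 6)/(-3 + (-5/(-3) - 3/3)))² = (12/(-3 + (-5*(-⅓) - 3*⅓)))² = (12/(-3 + (5/3 - 1)))² = (12/(-3 + ⅔))² = (12/(-7/3))² = (-3/7*12)² = (-36/7)² = 1296/49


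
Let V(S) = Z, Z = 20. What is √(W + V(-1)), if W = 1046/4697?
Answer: 3*√49572138/4697 ≈ 4.4970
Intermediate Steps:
V(S) = 20
W = 1046/4697 (W = 1046*(1/4697) = 1046/4697 ≈ 0.22270)
√(W + V(-1)) = √(1046/4697 + 20) = √(94986/4697) = 3*√49572138/4697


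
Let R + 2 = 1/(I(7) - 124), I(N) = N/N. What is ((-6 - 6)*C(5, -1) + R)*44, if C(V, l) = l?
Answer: 54076/123 ≈ 439.64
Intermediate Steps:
I(N) = 1
R = -247/123 (R = -2 + 1/(1 - 124) = -2 + 1/(-123) = -2 - 1/123 = -247/123 ≈ -2.0081)
((-6 - 6)*C(5, -1) + R)*44 = ((-6 - 6)*(-1) - 247/123)*44 = (-12*(-1) - 247/123)*44 = (12 - 247/123)*44 = (1229/123)*44 = 54076/123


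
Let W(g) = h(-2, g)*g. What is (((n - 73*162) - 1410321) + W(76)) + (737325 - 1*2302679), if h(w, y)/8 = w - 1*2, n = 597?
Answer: -2989336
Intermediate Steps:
h(w, y) = -16 + 8*w (h(w, y) = 8*(w - 1*2) = 8*(w - 2) = 8*(-2 + w) = -16 + 8*w)
W(g) = -32*g (W(g) = (-16 + 8*(-2))*g = (-16 - 16)*g = -32*g)
(((n - 73*162) - 1410321) + W(76)) + (737325 - 1*2302679) = (((597 - 73*162) - 1410321) - 32*76) + (737325 - 1*2302679) = (((597 - 11826) - 1410321) - 2432) + (737325 - 2302679) = ((-11229 - 1410321) - 2432) - 1565354 = (-1421550 - 2432) - 1565354 = -1423982 - 1565354 = -2989336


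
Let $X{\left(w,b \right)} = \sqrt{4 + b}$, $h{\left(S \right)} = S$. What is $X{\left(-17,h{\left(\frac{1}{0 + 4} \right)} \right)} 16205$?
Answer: $\frac{16205 \sqrt{17}}{2} \approx 33407.0$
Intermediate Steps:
$X{\left(-17,h{\left(\frac{1}{0 + 4} \right)} \right)} 16205 = \sqrt{4 + \frac{1}{0 + 4}} \cdot 16205 = \sqrt{4 + \frac{1}{4}} \cdot 16205 = \sqrt{\frac{17}{4}} \cdot 16205 = \frac{\sqrt{17}}{2} \cdot 16205 = \frac{16205 \sqrt{17}}{2}$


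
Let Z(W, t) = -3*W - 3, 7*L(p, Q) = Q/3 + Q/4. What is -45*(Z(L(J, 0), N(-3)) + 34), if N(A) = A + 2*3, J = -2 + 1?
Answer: -1395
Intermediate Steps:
J = -1
N(A) = 6 + A (N(A) = A + 6 = 6 + A)
L(p, Q) = Q/12 (L(p, Q) = (Q/3 + Q/4)/7 = (7*Q/12)/7 = Q/12)
Z(W, t) = -3 - 3*W
-45*(Z(L(J, 0), N(-3)) + 34) = -45*((-3 - 0/4) + 34) = -45*((-3 - 3*0) + 34) = -45*((-3 + 0) + 34) = -45*(-3 + 34) = -45*31 = -1395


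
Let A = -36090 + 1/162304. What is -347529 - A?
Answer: -50547795457/162304 ≈ -3.1144e+5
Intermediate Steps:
A = -5857551359/162304 (A = -36090 + 1/162304 = -5857551359/162304 ≈ -36090.)
-347529 - A = -347529 - 1*(-5857551359/162304) = -347529 + 5857551359/162304 = -50547795457/162304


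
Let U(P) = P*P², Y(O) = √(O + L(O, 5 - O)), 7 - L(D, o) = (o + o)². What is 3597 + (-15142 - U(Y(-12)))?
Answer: -11545 + 3483*I*√129 ≈ -11545.0 + 39559.0*I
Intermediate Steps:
L(D, o) = 7 - 4*o² (L(D, o) = 7 - (o + o)² = 7 - (2*o)² = 7 - 4*o²)
Y(O) = √(7 + O - 4*(5 - O)²) (Y(O) = √(O + (7 - 4*(5 - O)²)) = √(7 + O - 4*(5 - O)²))
U(P) = P³
3597 + (-15142 - U(Y(-12))) = 3597 + (-15142 - (√(7 - 12 - 4*(-5 - 12)²))³) = 3597 + (-15142 - (√(7 - 12 - 4*(-17)²))³) = 3597 + (-15142 - (√(7 - 12 - 4*289))³) = 3597 + (-15142 - (√(7 - 12 - 1156))³) = 3597 + (-15142 - (√(-1161))³) = 3597 + (-15142 - (3*I*√129)³) = 3597 + (-15142 - (-3483)*I*√129) = 3597 + (-15142 + 3483*I*√129) = -11545 + 3483*I*√129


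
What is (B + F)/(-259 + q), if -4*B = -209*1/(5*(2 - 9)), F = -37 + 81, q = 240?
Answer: -5951/2660 ≈ -2.2372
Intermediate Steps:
F = 44
B = -209/140 (B = -(-209)/(4*((2 - 9)*5)) = -(-209)/(4*((-7*5))) = -(-209)/(4*(-35)) = -(-209)*(-1)/(4*35) = -¼*209/35 = -209/140 ≈ -1.4929)
(B + F)/(-259 + q) = (-209/140 + 44)/(-259 + 240) = (5951/140)/(-19) = (5951/140)*(-1/19) = -5951/2660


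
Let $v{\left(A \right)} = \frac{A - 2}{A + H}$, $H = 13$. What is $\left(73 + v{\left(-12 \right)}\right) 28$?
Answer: $1652$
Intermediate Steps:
$v{\left(A \right)} = \frac{-2 + A}{13 + A}$ ($v{\left(A \right)} = \frac{A - 2}{A + 13} = \frac{-2 + A}{13 + A}$)
$\left(73 + v{\left(-12 \right)}\right) 28 = \left(73 + \frac{-2 - 12}{13 - 12}\right) 28 = \left(73 + 1^{-1} \left(-14\right)\right) 28 = \left(73 + 1 \left(-14\right)\right) 28 = \left(73 - 14\right) 28 = 59 \cdot 28 = 1652$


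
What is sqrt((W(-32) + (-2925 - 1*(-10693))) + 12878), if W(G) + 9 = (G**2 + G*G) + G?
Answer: 3*sqrt(2517) ≈ 150.51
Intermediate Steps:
W(G) = -9 + G + 2*G**2 (W(G) = -9 + ((G**2 + G*G) + G) = -9 + ((G**2 + G**2) + G) = -9 + (2*G**2 + G) = -9 + (G + 2*G**2) = -9 + G + 2*G**2)
sqrt((W(-32) + (-2925 - 1*(-10693))) + 12878) = sqrt(((-9 - 32 + 2*(-32)**2) + (-2925 - 1*(-10693))) + 12878) = sqrt(((-9 - 32 + 2*1024) + (-2925 + 10693)) + 12878) = sqrt(((-9 - 32 + 2048) + 7768) + 12878) = sqrt((2007 + 7768) + 12878) = sqrt(9775 + 12878) = sqrt(22653) = 3*sqrt(2517)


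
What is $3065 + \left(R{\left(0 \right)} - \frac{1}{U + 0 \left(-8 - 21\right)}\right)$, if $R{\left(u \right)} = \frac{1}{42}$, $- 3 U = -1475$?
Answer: $\frac{189878099}{61950} \approx 3065.0$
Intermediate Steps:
$U = \frac{1475}{3}$ ($U = \left(- \frac{1}{3}\right) \left(-1475\right) = \frac{1475}{3} \approx 491.67$)
$R{\left(u \right)} = \frac{1}{42}$
$3065 + \left(R{\left(0 \right)} - \frac{1}{U + 0 \left(-8 - 21\right)}\right) = 3065 + \left(\frac{1}{42} - \frac{1}{\frac{1475}{3} + 0 \left(-8 - 21\right)}\right) = 3065 + \left(\frac{1}{42} - \frac{1}{\frac{1475}{3} + 0 \left(-29\right)}\right) = 3065 + \left(\frac{1}{42} - \frac{1}{\frac{1475}{3} + 0}\right) = 3065 + \left(\frac{1}{42} - \frac{1}{\frac{1475}{3}}\right) = 3065 + \left(\frac{1}{42} - \frac{3}{1475}\right) = 3065 + \frac{1349}{61950} = \frac{189878099}{61950}$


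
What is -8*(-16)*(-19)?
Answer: -2432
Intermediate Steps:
-8*(-16)*(-19) = 128*(-19) = -2432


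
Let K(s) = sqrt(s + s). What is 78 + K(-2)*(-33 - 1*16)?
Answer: 78 - 98*I ≈ 78.0 - 98.0*I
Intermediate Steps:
K(s) = sqrt(2)*sqrt(s) (K(s) = sqrt(2*s) = sqrt(2)*sqrt(s))
78 + K(-2)*(-33 - 1*16) = 78 + (sqrt(2)*sqrt(-2))*(-33 - 1*16) = 78 + (sqrt(2)*(I*sqrt(2)))*(-33 - 16) = 78 + (2*I)*(-49) = 78 - 98*I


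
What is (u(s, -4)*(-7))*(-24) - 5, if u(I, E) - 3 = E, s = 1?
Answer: -173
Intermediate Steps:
u(I, E) = 3 + E
(u(s, -4)*(-7))*(-24) - 5 = ((3 - 4)*(-7))*(-24) - 5 = -1*(-7)*(-24) - 5 = 7*(-24) - 5 = -168 - 5 = -173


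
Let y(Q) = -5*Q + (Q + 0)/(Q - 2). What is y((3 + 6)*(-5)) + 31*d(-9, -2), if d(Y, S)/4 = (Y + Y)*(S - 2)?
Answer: 430236/47 ≈ 9154.0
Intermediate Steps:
d(Y, S) = 8*Y*(-2 + S) (d(Y, S) = 4*((Y + Y)*(S - 2)) = 4*((2*Y)*(-2 + S)) = 4*(2*Y*(-2 + S)) = 8*Y*(-2 + S))
y(Q) = -5*Q + Q/(-2 + Q)
y((3 + 6)*(-5)) + 31*d(-9, -2) = ((3 + 6)*(-5))*(11 - 5*(3 + 6)*(-5))/(-2 + (3 + 6)*(-5)) + 31*(8*(-9)*(-2 - 2)) = (9*(-5))*(11 - 45*(-5))/(-2 + 9*(-5)) + 31*(8*(-9)*(-4)) = -45*(11 - 5*(-45))/(-2 - 45) + 31*288 = -45*(11 + 225)/(-47) + 8928 = -45*(-1/47)*236 + 8928 = 10620/47 + 8928 = 430236/47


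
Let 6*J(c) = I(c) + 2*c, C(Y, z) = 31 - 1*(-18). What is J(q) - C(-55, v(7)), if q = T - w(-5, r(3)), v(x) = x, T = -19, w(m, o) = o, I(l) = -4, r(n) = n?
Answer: -57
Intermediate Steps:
C(Y, z) = 49 (C(Y, z) = 31 + 18 = 49)
q = -22 (q = -19 - 1*3 = -19 - 3 = -22)
J(c) = -⅔ + c/3 (J(c) = (-4 + 2*c)/6 = -⅔ + c/3)
J(q) - C(-55, v(7)) = (-⅔ + (⅓)*(-22)) - 1*49 = (-⅔ - 22/3) - 49 = -8 - 49 = -57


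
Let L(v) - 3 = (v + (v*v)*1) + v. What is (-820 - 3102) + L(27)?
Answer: -3136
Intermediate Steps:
L(v) = 3 + v² + 2*v (L(v) = 3 + ((v + (v*v)*1) + v) = 3 + ((v + v²*1) + v) = 3 + ((v + v²) + v) = 3 + (v² + 2*v) = 3 + v² + 2*v)
(-820 - 3102) + L(27) = (-820 - 3102) + (3 + 27² + 2*27) = -3922 + (3 + 729 + 54) = -3922 + 786 = -3136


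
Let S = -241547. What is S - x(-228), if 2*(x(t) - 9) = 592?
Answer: -241852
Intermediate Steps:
x(t) = 305 (x(t) = 9 + (1/2)*592 = 9 + 296 = 305)
S - x(-228) = -241547 - 1*305 = -241547 - 305 = -241852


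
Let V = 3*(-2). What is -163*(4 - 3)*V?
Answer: 978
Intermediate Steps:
V = -6
-163*(4 - 3)*V = -163*(4 - 3)*(-6) = -163*(-6) = 978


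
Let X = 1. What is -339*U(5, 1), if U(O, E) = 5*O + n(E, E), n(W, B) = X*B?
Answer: -8814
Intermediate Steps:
n(W, B) = B (n(W, B) = 1*B = B)
U(O, E) = E + 5*O (U(O, E) = 5*O + E = E + 5*O)
-339*U(5, 1) = -339*(1 + 5*5) = -339*(1 + 25) = -339*26 = -8814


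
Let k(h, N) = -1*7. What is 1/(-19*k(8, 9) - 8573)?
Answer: -1/8440 ≈ -0.00011848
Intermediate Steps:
k(h, N) = -7
1/(-19*k(8, 9) - 8573) = 1/(-19*(-7) - 8573) = 1/(133 - 8573) = 1/(-8440) = -1/8440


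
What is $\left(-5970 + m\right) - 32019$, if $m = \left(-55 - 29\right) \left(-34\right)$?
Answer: $-35133$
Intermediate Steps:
$m = 2856$ ($m = \left(-84\right) \left(-34\right) = 2856$)
$\left(-5970 + m\right) - 32019 = \left(-5970 + 2856\right) - 32019 = -3114 - 32019 = -35133$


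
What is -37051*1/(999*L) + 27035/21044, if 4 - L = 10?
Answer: 470874517/63068868 ≈ 7.4660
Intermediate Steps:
L = -6 (L = 4 - 1*10 = 4 - 10 = -6)
-37051*1/(999*L) + 27035/21044 = -37051/((37*27)*(-6)) + 27035/21044 = -37051/(999*(-6)) + 27035*(1/21044) = -37051/(-5994) + 27035/21044 = -37051*(-1/5994) + 27035/21044 = 37051/5994 + 27035/21044 = 470874517/63068868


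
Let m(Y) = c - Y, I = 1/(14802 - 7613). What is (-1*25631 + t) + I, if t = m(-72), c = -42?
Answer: -184045588/7189 ≈ -25601.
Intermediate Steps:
I = 1/7189 ≈ 0.00013910
m(Y) = -42 - Y
t = 30 (t = -42 - 1*(-72) = -42 + 72 = 30)
(-1*25631 + t) + I = (-1*25631 + 30) + 1/7189 = (-25631 + 30) + 1/7189 = -25601 + 1/7189 = -184045588/7189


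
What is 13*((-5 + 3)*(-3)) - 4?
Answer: 74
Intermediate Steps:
13*((-5 + 3)*(-3)) - 4 = 13*(-2*(-3)) - 4 = 13*6 - 4 = 78 - 4 = 74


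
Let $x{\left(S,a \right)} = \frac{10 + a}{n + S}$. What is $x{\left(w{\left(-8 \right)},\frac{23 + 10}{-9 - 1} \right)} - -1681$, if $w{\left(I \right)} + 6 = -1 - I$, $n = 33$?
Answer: $\frac{571607}{340} \approx 1681.2$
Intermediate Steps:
$w{\left(I \right)} = -7 - I$ ($w{\left(I \right)} = -6 - \left(1 + I\right) = -7 - I$)
$x{\left(S,a \right)} = \frac{10 + a}{33 + S}$
$x{\left(w{\left(-8 \right)},\frac{23 + 10}{-9 - 1} \right)} - -1681 = \frac{10 + \frac{23 + 10}{-9 - 1}}{33 - -1} - -1681 = \frac{10 + \frac{33}{-10}}{33 + \left(-7 + 8\right)} + 1681 = \frac{10 + 33 \left(- \frac{1}{10}\right)}{33 + 1} + 1681 = \frac{10 - \frac{33}{10}}{34} + 1681 = \frac{1}{34} \cdot \frac{67}{10} + 1681 = \frac{67}{340} + 1681 = \frac{571607}{340}$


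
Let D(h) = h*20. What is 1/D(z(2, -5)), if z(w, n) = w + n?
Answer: -1/60 ≈ -0.016667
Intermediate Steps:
z(w, n) = n + w
D(h) = 20*h
1/D(z(2, -5)) = 1/(20*(-5 + 2)) = 1/(20*(-3)) = 1/(-60) = -1/60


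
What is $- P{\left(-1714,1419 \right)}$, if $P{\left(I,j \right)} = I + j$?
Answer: $295$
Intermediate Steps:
$- P{\left(-1714,1419 \right)} = - (-1714 + 1419) = \left(-1\right) \left(-295\right) = 295$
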